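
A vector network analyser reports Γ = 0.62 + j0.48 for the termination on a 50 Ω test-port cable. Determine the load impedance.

Z_L = Z_0·(1 + Γ)/(1 − Γ) = 50·(1.62 + j0.48)/(0.38 − j0.48)

Z_L ≈ 51.4 + j128 Ω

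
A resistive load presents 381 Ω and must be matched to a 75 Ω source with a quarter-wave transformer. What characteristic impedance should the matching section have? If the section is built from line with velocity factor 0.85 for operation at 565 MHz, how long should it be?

Z_qwt ≈ 169 Ω; length ≈ 11.3 cm

Z_qwt = √(Z_0·R_L) = √(75 × 381) = √28580
λ = 0.85·c/f = 0.451 m, so l = λ/4 = 0.113 m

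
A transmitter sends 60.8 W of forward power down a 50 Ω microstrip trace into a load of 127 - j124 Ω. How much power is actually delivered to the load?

P_delivered ≈ 33.1 W

|Γ| = |(77 − j124)/(177 − j124)| = 0.675
|Γ|² = 0.456
P_refl = |Γ|²·P_inc = 27.7 W, P_del = (1 − |Γ|²)·P_inc = 33.1 W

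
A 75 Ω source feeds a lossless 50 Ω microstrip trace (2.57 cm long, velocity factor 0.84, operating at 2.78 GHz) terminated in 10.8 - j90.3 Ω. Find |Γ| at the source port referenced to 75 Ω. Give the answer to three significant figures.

λ = v/f = 0.84·c / 2.78 GHz = 0.0906 m
βl = 2π·l/λ = 2π × 0.284 = 102°
tan(βl) = -4.68
Z_in = Z_0·(Z_L + jZ_0·tanβl)/(Z_0 + jZ_L·tanβl) = 4.37 + j42.9 Ω
Γ_s = (Z_in − Z_s)/(Z_in + Z_s) = (-70.6 + j42.9)/(79.4 + j42.9), |Γ_s| = 0.916

|Γ| ≈ 0.916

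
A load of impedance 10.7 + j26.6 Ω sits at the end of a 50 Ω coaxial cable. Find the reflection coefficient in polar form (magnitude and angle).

Γ = (Z_L − Z_0)/(Z_L + Z_0) = (-39.3 + j26.6)/(60.7 + j26.6)
|Γ| = 47.5/66.3 = 0.716

Γ ≈ 0.716 ∠ 122°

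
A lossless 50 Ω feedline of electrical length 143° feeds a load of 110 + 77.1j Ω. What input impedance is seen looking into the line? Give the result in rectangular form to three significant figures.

Z_in ≈ 23.2 + j36.1 Ω

tan(βl) = tan(143°) = -0.754
Z_in = Z_0·(Z_L + jZ_0·tanβl)/(Z_0 + jZ_L·tanβl)
     = 50·(110 + j39.4)/(108 − j82.9)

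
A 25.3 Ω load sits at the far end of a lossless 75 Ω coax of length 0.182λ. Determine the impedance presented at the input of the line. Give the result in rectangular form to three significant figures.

βl = 2π × 0.182 = 65.5°
tan(βl) = tan(65.5°) = 2.2
Z_in = Z_0·(Z_L + jZ_0·tanβl)/(Z_0 + jZ_L·tanβl)
     = 75·(25.3 + j165)/(75 + j55.6)

Z_in ≈ 95.1 + j94.2 Ω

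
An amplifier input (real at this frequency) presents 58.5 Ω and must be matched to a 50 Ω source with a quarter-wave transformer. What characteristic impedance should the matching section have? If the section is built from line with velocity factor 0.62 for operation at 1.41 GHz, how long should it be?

Z_qwt ≈ 54.1 Ω; length ≈ 3.3 cm

Z_qwt = √(Z_0·R_L) = √(50 × 58.5) = √2925
λ = 0.62·c/f = 0.132 m, so l = λ/4 = 0.033 m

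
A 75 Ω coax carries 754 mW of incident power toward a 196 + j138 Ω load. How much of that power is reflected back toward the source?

P_reflected ≈ 275 mW

|Γ| = |(121 + j138)/(271 + j138)| = 0.604
|Γ|² = 0.364
P_refl = |Γ|²·P_inc = 275 mW, P_del = (1 − |Γ|²)·P_inc = 479 mW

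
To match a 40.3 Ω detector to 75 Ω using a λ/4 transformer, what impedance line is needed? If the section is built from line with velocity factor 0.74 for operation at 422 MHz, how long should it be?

Z_qwt ≈ 55 Ω; length ≈ 13.2 cm

Z_qwt = √(Z_0·R_L) = √(75 × 40.3) = √3022
λ = 0.74·c/f = 0.526 m, so l = λ/4 = 0.132 m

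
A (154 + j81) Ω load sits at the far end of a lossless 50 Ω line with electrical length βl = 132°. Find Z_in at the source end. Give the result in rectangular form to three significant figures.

tan(βl) = tan(132°) = -1.11
Z_in = Z_0·(Z_L + jZ_0·tanβl)/(Z_0 + jZ_L·tanβl)
     = 50·(154 + j25.5)/(140 − j171)

Z_in ≈ 17.6 + j30.6 Ω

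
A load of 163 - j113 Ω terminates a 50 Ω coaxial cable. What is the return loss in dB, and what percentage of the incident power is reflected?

RL ≈ 3.57 dB; 43.9% of incident power reflected

Γ = (113 − j113)/(213 − j113), |Γ| = 0.663
RL = −20·log₁₀(0.663) = 3.57 dB
P_refl/P_inc = |Γ|² = 0.439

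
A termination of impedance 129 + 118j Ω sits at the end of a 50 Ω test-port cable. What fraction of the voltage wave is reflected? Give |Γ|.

|Γ| ≈ 0.662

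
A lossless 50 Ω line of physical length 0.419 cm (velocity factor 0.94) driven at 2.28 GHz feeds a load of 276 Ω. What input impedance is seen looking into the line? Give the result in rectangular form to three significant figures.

Z_in ≈ 119 − j131 Ω

λ = v/f = 0.94·c / 2.28 GHz = 0.124 m
βl = 2π·l/λ = 2π × 0.0339 = 12.2°
tan(βl) = tan(12.2°) = 0.216
Z_in = Z_0·(Z_L + jZ_0·tanβl)/(Z_0 + jZ_L·tanβl)
     = 50·(276 + j10.8)/(50 + j59.7)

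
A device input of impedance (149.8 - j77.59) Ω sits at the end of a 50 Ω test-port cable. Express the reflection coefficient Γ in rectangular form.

Γ ≈ 0.565 − j0.169

Γ = (Z_L − Z_0)/(Z_L + Z_0) = (99.8 − j77.59)/(199.8 − j77.59)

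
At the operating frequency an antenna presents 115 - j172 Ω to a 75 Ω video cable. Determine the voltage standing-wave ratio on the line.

Γ = (Z_L − Z_0)/(Z_L + Z_0) = (40 − j172)/(190 − j172)
|Γ| = 177/256 = 0.689
VSWR = (1 + |Γ|)/(1 − |Γ|) = 1.69/0.311

VSWR ≈ 5.43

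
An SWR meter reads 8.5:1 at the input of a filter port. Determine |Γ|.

|Γ| ≈ 0.789

|Γ| = (S − 1)/(S + 1) = (8.5 − 1)/(8.5 + 1) = 7.5/9.5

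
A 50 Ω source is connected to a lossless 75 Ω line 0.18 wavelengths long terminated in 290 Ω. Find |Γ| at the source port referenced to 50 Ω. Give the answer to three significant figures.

βl = 2π × 0.18 = 64.8°
tan(βl) = 2.13
Z_in = Z_0·(Z_L + jZ_0·tanβl)/(Z_0 + jZ_L·tanβl) = 23.3 − j32.5 Ω
Γ_s = (Z_in − Z_s)/(Z_in + Z_s) = (-26.7 − j32.5)/(73.3 − j32.5), |Γ_s| = 0.524

|Γ| ≈ 0.524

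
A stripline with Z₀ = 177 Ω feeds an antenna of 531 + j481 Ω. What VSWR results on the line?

VSWR ≈ 5.62

Γ = (Z_L − Z_0)/(Z_L + Z_0) = (354 + j481)/(708 + j481)
|Γ| = 597/856 = 0.698
VSWR = (1 + |Γ|)/(1 − |Γ|) = 1.7/0.302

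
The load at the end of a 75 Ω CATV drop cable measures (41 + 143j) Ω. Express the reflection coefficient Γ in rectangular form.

Γ ≈ 0.487 + j0.633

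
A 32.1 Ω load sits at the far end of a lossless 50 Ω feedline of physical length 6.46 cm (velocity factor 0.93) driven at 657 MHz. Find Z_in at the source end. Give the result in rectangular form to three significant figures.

λ = v/f = 0.93·c / 657 MHz = 0.425 m
βl = 2π·l/λ = 2π × 0.152 = 54.8°
tan(βl) = tan(54.8°) = 1.42
Z_in = Z_0·(Z_L + jZ_0·tanβl)/(Z_0 + jZ_L·tanβl)
     = 50·(32.1 + j70.8)/(50 + j45.4)

Z_in ≈ 52.8 + j22.8 Ω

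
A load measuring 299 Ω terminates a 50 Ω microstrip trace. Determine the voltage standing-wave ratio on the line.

Γ = (299 − 50)/(299 + 50) = 0.713
VSWR = (1 + 0.713)/(1 − 0.713)

VSWR ≈ 5.98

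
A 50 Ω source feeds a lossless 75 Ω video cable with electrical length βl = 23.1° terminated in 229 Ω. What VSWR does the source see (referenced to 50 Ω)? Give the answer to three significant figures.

VSWR ≈ 4.21

tan(βl) = 0.427
Z_in = Z_0·(Z_L + jZ_0·tanβl)/(Z_0 + jZ_L·tanβl) = 100 − j98.8 Ω
Γ_s = (Z_in − Z_s)/(Z_in + Z_s) = (50.4 − j98.8)/(150 − j98.8), |Γ_s| = 0.616
VSWR = (1 + |Γ_s|)/(1 − |Γ_s|)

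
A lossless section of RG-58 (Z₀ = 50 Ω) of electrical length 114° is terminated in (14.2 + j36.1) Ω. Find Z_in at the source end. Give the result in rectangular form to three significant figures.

tan(βl) = tan(114°) = -2.25
Z_in = Z_0·(Z_L + jZ_0·tanβl)/(Z_0 + jZ_L·tanβl)
     = 50·(14.2 − j76.2)/(131 − j31.9)

Z_in ≈ 11.8 − j26.2 Ω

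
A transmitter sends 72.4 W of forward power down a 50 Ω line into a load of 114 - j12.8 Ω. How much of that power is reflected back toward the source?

|Γ| = |(64 − j12.8)/(164 − j12.8)| = 0.397
|Γ|² = 0.157
P_refl = |Γ|²·P_inc = 11.4 W, P_del = (1 − |Γ|²)·P_inc = 61 W

P_reflected ≈ 11.4 W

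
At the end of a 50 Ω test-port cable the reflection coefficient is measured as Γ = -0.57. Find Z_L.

Z_L ≈ 13.7 Ω

Z_L = Z_0·(1 + Γ)/(1 − Γ) = 50·(0.43)/(1.57)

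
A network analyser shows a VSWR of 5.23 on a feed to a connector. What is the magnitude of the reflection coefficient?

|Γ| ≈ 0.679

|Γ| = (S − 1)/(S + 1) = (5.23 − 1)/(5.23 + 1) = 4.23/6.23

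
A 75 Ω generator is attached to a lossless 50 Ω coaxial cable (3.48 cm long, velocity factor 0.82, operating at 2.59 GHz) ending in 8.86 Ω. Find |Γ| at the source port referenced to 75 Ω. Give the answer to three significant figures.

λ = v/f = 0.82·c / 2.59 GHz = 0.095 m
βl = 2π·l/λ = 2π × 0.366 = 132°
tan(βl) = -1.11
Z_in = Z_0·(Z_L + jZ_0·tanβl)/(Z_0 + jZ_L·tanβl) = 19.1 − j51.9 Ω
Γ_s = (Z_in − Z_s)/(Z_in + Z_s) = (-55.9 − j51.9)/(94.1 − j51.9), |Γ_s| = 0.71

|Γ| ≈ 0.71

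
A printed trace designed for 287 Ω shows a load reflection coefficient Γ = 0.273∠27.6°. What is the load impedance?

Z_L = Z_0·(1 + Γ)/(1 − Γ) = 287·(1.24 + j0.126)/(0.758 − j0.126)

Z_L ≈ 450 + j123 Ω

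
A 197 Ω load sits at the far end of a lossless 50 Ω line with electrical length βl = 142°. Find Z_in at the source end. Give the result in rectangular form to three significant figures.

Z_in ≈ 30.3 + j54.2 Ω

tan(βl) = tan(142°) = -0.781
Z_in = Z_0·(Z_L + jZ_0·tanβl)/(Z_0 + jZ_L·tanβl)
     = 50·(197 − j39.1)/(50 − j154)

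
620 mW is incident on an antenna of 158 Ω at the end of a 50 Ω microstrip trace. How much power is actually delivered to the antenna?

P_delivered ≈ 453 mW

Γ = (158 − 50)/(158 + 50) = 0.519
|Γ|² = 0.27
P_refl = |Γ|²·P_inc = 167 mW, P_del = (1 − |Γ|²)·P_inc = 453 mW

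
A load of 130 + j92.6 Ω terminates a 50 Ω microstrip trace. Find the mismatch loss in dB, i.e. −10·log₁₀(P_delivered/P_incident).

Γ = (80 + j92.6)/(180 + j92.6), |Γ| = 0.605
|Γ|² = 0.365, so P_del/P_inc = 1 − |Γ|² = 0.635
ML = −10·log₁₀(1 − |Γ|²)

mismatch loss ≈ 1.98 dB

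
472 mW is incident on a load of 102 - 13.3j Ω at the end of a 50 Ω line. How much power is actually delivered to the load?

|Γ| = |(52 − j13.3)/(152 − j13.3)| = 0.352
|Γ|² = 0.124
P_refl = |Γ|²·P_inc = 58.4 mW, P_del = (1 − |Γ|²)·P_inc = 414 mW

P_delivered ≈ 414 mW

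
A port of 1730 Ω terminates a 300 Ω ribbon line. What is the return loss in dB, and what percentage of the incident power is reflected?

RL ≈ 3.04 dB; 49.6% of incident power reflected

Γ = (1730 − 300)/(1730 + 300) = 0.704
RL = −20·log₁₀(0.704) = 3.04 dB
P_refl/P_inc = |Γ|² = 0.496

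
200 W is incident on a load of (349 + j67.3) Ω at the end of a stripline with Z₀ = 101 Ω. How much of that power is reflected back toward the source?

|Γ| = |(248 + j67.3)/(450 + j67.3)| = 0.565
|Γ|² = 0.319
P_refl = |Γ|²·P_inc = 63.8 W, P_del = (1 − |Γ|²)·P_inc = 136 W

P_reflected ≈ 63.8 W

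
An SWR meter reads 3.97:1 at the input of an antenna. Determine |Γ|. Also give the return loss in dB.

|Γ| ≈ 0.598; return loss ≈ 4.47 dB

|Γ| = (S − 1)/(S + 1) = (3.97 − 1)/(3.97 + 1) = 2.97/4.97
RL = −20·log₁₀|Γ| = −20·log₁₀(0.598)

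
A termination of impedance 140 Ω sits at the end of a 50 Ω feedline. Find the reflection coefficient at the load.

Γ = (Z_L − Z_0)/(Z_L + Z_0) = (140 − 50)/(140 + 50) = 90/190

Γ = 0.474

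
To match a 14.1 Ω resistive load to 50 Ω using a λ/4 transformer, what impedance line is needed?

Z_qwt = √(Z_0·R_L) = √(50 × 14.1) = √705

Z_qwt ≈ 26.6 Ω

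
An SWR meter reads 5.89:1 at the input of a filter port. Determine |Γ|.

|Γ| ≈ 0.71

|Γ| = (S − 1)/(S + 1) = (5.89 − 1)/(5.89 + 1) = 4.89/6.89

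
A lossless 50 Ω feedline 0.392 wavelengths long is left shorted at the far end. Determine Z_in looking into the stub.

Z_in ≈ −j40.3 Ω

βl = 2π × 0.392 = 141°
tan(βl) = -0.806
For a shorted stub, Z_in = jZ_0·tan(βl)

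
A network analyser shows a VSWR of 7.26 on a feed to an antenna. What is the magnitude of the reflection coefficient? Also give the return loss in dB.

|Γ| ≈ 0.758; return loss ≈ 2.41 dB

|Γ| = (S − 1)/(S + 1) = (7.26 − 1)/(7.26 + 1) = 6.26/8.26
RL = −20·log₁₀|Γ| = −20·log₁₀(0.758)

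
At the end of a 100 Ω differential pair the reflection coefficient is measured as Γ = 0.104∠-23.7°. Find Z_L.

Z_L = Z_0·(1 + Γ)/(1 − Γ) = 100·(1.1 − j0.0418)/(0.905 + j0.0418)

Z_L ≈ 121 − j10.2 Ω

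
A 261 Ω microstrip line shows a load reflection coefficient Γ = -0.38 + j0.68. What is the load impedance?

Z_L ≈ 43.4 + j150 Ω

Z_L = Z_0·(1 + Γ)/(1 − Γ) = 261·(0.62 + j0.68)/(1.38 − j0.68)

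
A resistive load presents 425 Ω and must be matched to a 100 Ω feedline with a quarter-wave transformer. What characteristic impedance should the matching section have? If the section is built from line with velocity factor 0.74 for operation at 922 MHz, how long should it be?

Z_qwt ≈ 206 Ω; length ≈ 6.02 cm

Z_qwt = √(Z_0·R_L) = √(100 × 425) = √42500
λ = 0.74·c/f = 0.241 m, so l = λ/4 = 0.0602 m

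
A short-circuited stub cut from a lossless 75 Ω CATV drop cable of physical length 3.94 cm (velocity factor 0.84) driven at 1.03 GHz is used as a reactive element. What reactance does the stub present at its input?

λ = v/f = 0.84·c / 1.03 GHz = 0.245 m
βl = 2π·l/λ = 2π × 0.161 = 58°
tan(βl) = 1.6
For a short-circuited stub, Z_in = jZ_0·tan(βl)

X_in ≈ 120 Ω (inductive)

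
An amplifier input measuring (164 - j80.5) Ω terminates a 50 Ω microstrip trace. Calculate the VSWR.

VSWR ≈ 4.13

Γ = (Z_L − Z_0)/(Z_L + Z_0) = (114 − j80.5)/(214 − j80.5)
|Γ| = 140/229 = 0.61
VSWR = (1 + |Γ|)/(1 − |Γ|) = 1.61/0.39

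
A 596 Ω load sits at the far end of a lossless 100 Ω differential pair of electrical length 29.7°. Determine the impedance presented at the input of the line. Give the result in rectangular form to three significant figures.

tan(βl) = tan(29.7°) = 0.57
Z_in = Z_0·(Z_L + jZ_0·tanβl)/(Z_0 + jZ_L·tanβl)
     = 100·(596 + j57)/(100 + j340)

Z_in ≈ 62.9 − j157 Ω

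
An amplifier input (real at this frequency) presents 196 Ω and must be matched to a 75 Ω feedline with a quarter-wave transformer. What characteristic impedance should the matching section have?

Z_qwt = √(Z_0·R_L) = √(75 × 196) = √14700

Z_qwt ≈ 121 Ω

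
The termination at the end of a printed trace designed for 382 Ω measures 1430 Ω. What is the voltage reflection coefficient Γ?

Γ = 0.578

Γ = (Z_L − Z_0)/(Z_L + Z_0) = (1430 − 382)/(1430 + 382) = 1048/1812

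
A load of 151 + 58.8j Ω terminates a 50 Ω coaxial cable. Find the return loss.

RL ≈ 5.07 dB

Γ = (101 + j58.8)/(201 + j58.8), |Γ| = 0.558
RL = −20·log₁₀|Γ| = −20·log₁₀(0.558)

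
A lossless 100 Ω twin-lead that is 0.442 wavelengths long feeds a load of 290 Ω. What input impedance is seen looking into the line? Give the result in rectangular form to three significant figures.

Z_in ≈ 149 + j127 Ω

βl = 2π × 0.442 = 159°
tan(βl) = tan(159°) = -0.381
Z_in = Z_0·(Z_L + jZ_0·tanβl)/(Z_0 + jZ_L·tanβl)
     = 100·(290 − j38.1)/(100 − j111)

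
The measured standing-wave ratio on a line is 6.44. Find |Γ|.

|Γ| = (S − 1)/(S + 1) = (6.44 − 1)/(6.44 + 1) = 5.44/7.44

|Γ| ≈ 0.731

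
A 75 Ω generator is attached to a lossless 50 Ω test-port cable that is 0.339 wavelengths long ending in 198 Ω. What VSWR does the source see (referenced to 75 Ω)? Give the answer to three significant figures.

βl = 2π × 0.339 = 122°
tan(βl) = -1.6
Z_in = Z_0·(Z_L + jZ_0·tanβl)/(Z_0 + jZ_L·tanβl) = 17.1 + j28.6 Ω
Γ_s = (Z_in − Z_s)/(Z_in + Z_s) = (-57.9 + j28.6)/(92.1 + j28.6), |Γ_s| = 0.669
VSWR = (1 + |Γ_s|)/(1 − |Γ_s|)

VSWR ≈ 5.04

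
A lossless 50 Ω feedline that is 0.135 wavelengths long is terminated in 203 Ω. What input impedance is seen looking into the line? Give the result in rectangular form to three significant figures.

βl = 2π × 0.135 = 48.6°
tan(βl) = tan(48.6°) = 1.13
Z_in = Z_0·(Z_L + jZ_0·tanβl)/(Z_0 + jZ_L·tanβl)
     = 50·(203 + j56.7)/(50 + j230)

Z_in ≈ 20.9 − j39.5 Ω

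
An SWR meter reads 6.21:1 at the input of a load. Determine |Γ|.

|Γ| = (S − 1)/(S + 1) = (6.21 − 1)/(6.21 + 1) = 5.21/7.21

|Γ| ≈ 0.723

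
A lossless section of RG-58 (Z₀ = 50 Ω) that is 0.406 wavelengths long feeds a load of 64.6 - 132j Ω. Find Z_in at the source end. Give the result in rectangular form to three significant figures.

βl = 2π × 0.406 = 146°
tan(βl) = tan(146°) = -0.67
Z_in = Z_0·(Z_L + jZ_0·tanβl)/(Z_0 + jZ_L·tanβl)
     = 50·(64.6 − j166)/(-38.5 − j43.3)

Z_in ≈ 69.7 + j137 Ω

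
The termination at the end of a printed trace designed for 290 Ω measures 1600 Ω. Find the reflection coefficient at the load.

Γ = 0.693

Γ = (Z_L − Z_0)/(Z_L + Z_0) = (1600 − 290)/(1600 + 290) = 1310/1890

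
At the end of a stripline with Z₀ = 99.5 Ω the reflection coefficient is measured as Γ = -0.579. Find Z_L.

Z_L ≈ 26.5 Ω

Z_L = Z_0·(1 + Γ)/(1 − Γ) = 99.5·(0.421)/(1.58)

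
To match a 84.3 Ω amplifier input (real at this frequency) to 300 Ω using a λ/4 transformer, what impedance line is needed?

Z_qwt = √(Z_0·R_L) = √(300 × 84.3) = √25290

Z_qwt ≈ 159 Ω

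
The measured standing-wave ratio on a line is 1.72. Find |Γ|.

|Γ| = (S − 1)/(S + 1) = (1.72 − 1)/(1.72 + 1) = 0.72/2.72

|Γ| ≈ 0.265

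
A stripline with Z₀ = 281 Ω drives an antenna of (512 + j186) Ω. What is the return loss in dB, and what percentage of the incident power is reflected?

RL ≈ 8.78 dB; 13.3% of incident power reflected

Γ = (231 + j186)/(793 + j186), |Γ| = 0.364
RL = −20·log₁₀(0.364) = 8.78 dB
P_refl/P_inc = |Γ|² = 0.133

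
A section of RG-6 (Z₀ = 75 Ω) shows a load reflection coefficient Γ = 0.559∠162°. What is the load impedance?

Z_L = Z_0·(1 + Γ)/(1 − Γ) = 75·(0.468 + j0.173)/(1.53 − j0.173)

Z_L ≈ 21.7 + j10.9 Ω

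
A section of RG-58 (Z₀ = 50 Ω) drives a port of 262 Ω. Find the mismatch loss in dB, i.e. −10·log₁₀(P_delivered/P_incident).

mismatch loss ≈ 2.69 dB

Γ = (262 − 50)/(262 + 50) = 0.679
|Γ|² = 0.462, so P_del/P_inc = 1 − |Γ|² = 0.538
ML = −10·log₁₀(1 − |Γ|²)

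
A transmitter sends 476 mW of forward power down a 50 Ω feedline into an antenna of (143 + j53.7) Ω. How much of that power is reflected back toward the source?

|Γ| = |(93 + j53.7)/(193 + j53.7)| = 0.536
|Γ|² = 0.287
P_refl = |Γ|²·P_inc = 137 mW, P_del = (1 − |Γ|²)·P_inc = 339 mW

P_reflected ≈ 137 mW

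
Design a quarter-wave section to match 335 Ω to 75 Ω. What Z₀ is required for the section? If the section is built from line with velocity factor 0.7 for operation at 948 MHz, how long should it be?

Z_qwt ≈ 159 Ω; length ≈ 5.54 cm

Z_qwt = √(Z_0·R_L) = √(75 × 335) = √25120
λ = 0.7·c/f = 0.222 m, so l = λ/4 = 0.0554 m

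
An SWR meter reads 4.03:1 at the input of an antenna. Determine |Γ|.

|Γ| ≈ 0.602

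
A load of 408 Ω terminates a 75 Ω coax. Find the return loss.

RL ≈ 3.23 dB

Γ = (408 − 75)/(408 + 75) = 0.689
RL = −20·log₁₀|Γ| = −20·log₁₀(0.689)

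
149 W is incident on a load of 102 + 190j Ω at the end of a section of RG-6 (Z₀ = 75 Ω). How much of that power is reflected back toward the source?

|Γ| = |(27 + j190)/(177 + j190)| = 0.739
|Γ|² = 0.546
P_refl = |Γ|²·P_inc = 81.4 W, P_del = (1 − |Γ|²)·P_inc = 67.6 W

P_reflected ≈ 81.4 W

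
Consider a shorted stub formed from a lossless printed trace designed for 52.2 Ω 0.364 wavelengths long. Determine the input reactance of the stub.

βl = 2π × 0.364 = 131°
tan(βl) = -1.15
For a shorted stub, Z_in = jZ_0·tan(βl)

X_in ≈ -60 Ω (capacitive)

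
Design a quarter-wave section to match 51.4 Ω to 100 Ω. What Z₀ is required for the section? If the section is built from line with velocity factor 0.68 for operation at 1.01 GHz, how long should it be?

Z_qwt = √(Z_0·R_L) = √(100 × 51.4) = √5140
λ = 0.68·c/f = 0.202 m, so l = λ/4 = 0.0505 m

Z_qwt ≈ 71.7 Ω; length ≈ 5.05 cm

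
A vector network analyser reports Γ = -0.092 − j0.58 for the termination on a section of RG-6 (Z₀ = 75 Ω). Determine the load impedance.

Z_L = Z_0·(1 + Γ)/(1 − Γ) = 75·(0.908 − j0.58)/(1.09 + j0.58)

Z_L ≈ 32.1 − j56.9 Ω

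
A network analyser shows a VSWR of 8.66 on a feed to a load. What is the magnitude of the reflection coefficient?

|Γ| ≈ 0.793

|Γ| = (S − 1)/(S + 1) = (8.66 − 1)/(8.66 + 1) = 7.66/9.66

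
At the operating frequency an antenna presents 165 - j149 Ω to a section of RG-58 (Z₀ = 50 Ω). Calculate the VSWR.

VSWR ≈ 6.13

Γ = (Z_L − Z_0)/(Z_L + Z_0) = (115 − j149)/(215 − j149)
|Γ| = 188/262 = 0.72
VSWR = (1 + |Γ|)/(1 − |Γ|) = 1.72/0.28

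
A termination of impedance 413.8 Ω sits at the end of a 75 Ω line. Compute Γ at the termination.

Γ = (Z_L − Z_0)/(Z_L + Z_0) = (413.8 − 75)/(413.8 + 75) = 338.8/488.8

Γ = 0.693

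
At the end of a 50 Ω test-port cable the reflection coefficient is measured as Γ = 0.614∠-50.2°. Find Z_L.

Z_L = Z_0·(1 + Γ)/(1 − Γ) = 50·(1.39 − j0.472)/(0.607 + j0.472)

Z_L ≈ 52.7 − j79.8 Ω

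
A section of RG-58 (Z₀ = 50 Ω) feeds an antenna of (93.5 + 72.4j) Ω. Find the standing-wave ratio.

VSWR ≈ 3.21

Γ = (Z_L − Z_0)/(Z_L + Z_0) = (43.5 + j72.4)/(143.5 + j72.4)
|Γ| = 84.5/161 = 0.525
VSWR = (1 + |Γ|)/(1 − |Γ|) = 1.53/0.475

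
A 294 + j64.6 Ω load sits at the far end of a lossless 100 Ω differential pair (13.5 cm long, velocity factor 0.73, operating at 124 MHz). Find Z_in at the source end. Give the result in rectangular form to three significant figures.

λ = v/f = 0.73·c / 124 MHz = 1.77 m
βl = 2π·l/λ = 2π × 0.0764 = 27.5°
tan(βl) = tan(27.5°) = 0.521
Z_in = Z_0·(Z_L + jZ_0·tanβl)/(Z_0 + jZ_L·tanβl)
     = 100·(294 + j117)/(66.3 + j153)

Z_in ≈ 134 − j134 Ω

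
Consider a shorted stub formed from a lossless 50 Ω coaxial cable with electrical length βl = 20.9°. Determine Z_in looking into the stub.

Z_in ≈ +j19.1 Ω

tan(βl) = 0.382
For a shorted stub, Z_in = jZ_0·tan(βl)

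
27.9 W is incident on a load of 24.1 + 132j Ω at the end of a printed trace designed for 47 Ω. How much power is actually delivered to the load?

|Γ| = |(-22.9 + j132)/(71.1 + j132)| = 0.894
|Γ|² = 0.798
P_refl = |Γ|²·P_inc = 22.3 W, P_del = (1 − |Γ|²)·P_inc = 5.62 W

P_delivered ≈ 5.62 W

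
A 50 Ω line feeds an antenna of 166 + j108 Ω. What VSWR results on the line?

VSWR ≈ 4.82

Γ = (Z_L − Z_0)/(Z_L + Z_0) = (116 + j108)/(216 + j108)
|Γ| = 158/241 = 0.656
VSWR = (1 + |Γ|)/(1 − |Γ|) = 1.66/0.344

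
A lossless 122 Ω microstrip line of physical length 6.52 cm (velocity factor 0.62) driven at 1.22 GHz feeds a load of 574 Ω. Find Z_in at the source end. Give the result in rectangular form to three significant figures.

Z_in ≈ 113 + j200 Ω

λ = v/f = 0.62·c / 1.22 GHz = 0.152 m
βl = 2π·l/λ = 2π × 0.428 = 154°
tan(βl) = tan(154°) = -0.489
Z_in = Z_0·(Z_L + jZ_0·tanβl)/(Z_0 + jZ_L·tanβl)
     = 122·(574 − j59.6)/(122 − j281)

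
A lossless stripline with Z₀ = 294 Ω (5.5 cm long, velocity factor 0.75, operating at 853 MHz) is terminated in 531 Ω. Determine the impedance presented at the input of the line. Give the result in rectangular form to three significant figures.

λ = v/f = 0.75·c / 853 MHz = 0.264 m
βl = 2π·l/λ = 2π × 0.209 = 75.1°
tan(βl) = tan(75.1°) = 3.75
Z_in = Z_0·(Z_L + jZ_0·tanβl)/(Z_0 + jZ_L·tanβl)
     = 294·(531 + j1100)/(294 + j1990)

Z_in ≈ 171 − j53.2 Ω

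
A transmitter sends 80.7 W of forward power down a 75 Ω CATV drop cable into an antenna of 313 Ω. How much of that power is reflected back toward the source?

P_reflected ≈ 30.4 W

Γ = (313 − 75)/(313 + 75) = 0.613
|Γ|² = 0.376
P_refl = |Γ|²·P_inc = 30.4 W, P_del = (1 − |Γ|²)·P_inc = 50.3 W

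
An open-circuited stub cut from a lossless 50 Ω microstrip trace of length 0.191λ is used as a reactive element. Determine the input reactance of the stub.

X_in ≈ -19.4 Ω (capacitive)

βl = 2π × 0.191 = 68.8°
tan(βl) = 2.57
For an open-circuited stub, Z_in = −jZ_0·cot(βl) = −jZ_0/tan(βl)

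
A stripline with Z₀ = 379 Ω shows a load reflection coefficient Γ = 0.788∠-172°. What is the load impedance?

Z_L ≈ 45.2 − j26.1 Ω

Z_L = Z_0·(1 + Γ)/(1 − Γ) = 379·(0.22 − j0.11)/(1.78 + j0.11)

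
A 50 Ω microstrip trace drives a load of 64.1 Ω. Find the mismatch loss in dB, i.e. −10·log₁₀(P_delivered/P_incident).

Γ = (64.1 − 50)/(64.1 + 50) = 0.124
|Γ|² = 0.0153, so P_del/P_inc = 1 − |Γ|² = 0.985
ML = −10·log₁₀(1 − |Γ|²)

mismatch loss ≈ 0.0668 dB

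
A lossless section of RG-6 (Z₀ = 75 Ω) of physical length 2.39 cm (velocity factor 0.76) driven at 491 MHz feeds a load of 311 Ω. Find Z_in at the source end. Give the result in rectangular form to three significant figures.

Z_in ≈ 118 − j139 Ω

λ = v/f = 0.76·c / 491 MHz = 0.464 m
βl = 2π·l/λ = 2π × 0.0515 = 18.5°
tan(βl) = tan(18.5°) = 0.335
Z_in = Z_0·(Z_L + jZ_0·tanβl)/(Z_0 + jZ_L·tanβl)
     = 75·(311 + j25.1)/(75 + j104)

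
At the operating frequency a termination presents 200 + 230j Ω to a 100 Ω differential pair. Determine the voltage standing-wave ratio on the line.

Γ = (Z_L − Z_0)/(Z_L + Z_0) = (100 + j230)/(300 + j230)
|Γ| = 251/378 = 0.663
VSWR = (1 + |Γ|)/(1 − |Γ|) = 1.66/0.337

VSWR ≈ 4.94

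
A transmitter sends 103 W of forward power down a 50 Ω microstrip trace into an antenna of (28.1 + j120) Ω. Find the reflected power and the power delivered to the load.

P_reflected ≈ 74.8 W; P_delivered ≈ 28.2 W

|Γ| = |(-21.9 + j120)/(78.1 + j120)| = 0.852
|Γ|² = 0.726
P_refl = |Γ|²·P_inc = 74.8 W, P_del = (1 − |Γ|²)·P_inc = 28.2 W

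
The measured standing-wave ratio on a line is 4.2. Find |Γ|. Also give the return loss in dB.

|Γ| = (S − 1)/(S + 1) = (4.2 − 1)/(4.2 + 1) = 3.2/5.2
RL = −20·log₁₀|Γ| = −20·log₁₀(0.615)

|Γ| ≈ 0.615; return loss ≈ 4.22 dB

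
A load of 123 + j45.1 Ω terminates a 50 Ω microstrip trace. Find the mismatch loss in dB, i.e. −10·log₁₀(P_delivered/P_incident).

mismatch loss ≈ 1.14 dB

Γ = (73 + j45.1)/(173 + j45.1), |Γ| = 0.48
|Γ|² = 0.23, so P_del/P_inc = 1 − |Γ|² = 0.77
ML = −10·log₁₀(1 − |Γ|²)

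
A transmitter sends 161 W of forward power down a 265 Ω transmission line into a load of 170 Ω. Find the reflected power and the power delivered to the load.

Γ = (170 − 265)/(170 + 265) = -0.218
|Γ|² = 0.0477
P_refl = |Γ|²·P_inc = 7.68 W, P_del = (1 − |Γ|²)·P_inc = 153 W

P_reflected ≈ 7.68 W; P_delivered ≈ 153 W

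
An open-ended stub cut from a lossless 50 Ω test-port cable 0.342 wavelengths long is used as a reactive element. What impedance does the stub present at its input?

Z_in ≈ +j32.6 Ω

βl = 2π × 0.342 = 123°
tan(βl) = -1.53
For an open-ended stub, Z_in = −jZ_0·cot(βl) = −jZ_0/tan(βl)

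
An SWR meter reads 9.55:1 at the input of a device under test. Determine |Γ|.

|Γ| = (S − 1)/(S + 1) = (9.55 − 1)/(9.55 + 1) = 8.55/10.6

|Γ| ≈ 0.81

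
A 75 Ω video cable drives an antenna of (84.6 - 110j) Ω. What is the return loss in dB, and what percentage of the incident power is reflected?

Γ = (9.6 − j110)/(159.6 − j110), |Γ| = 0.57
RL = −20·log₁₀(0.57) = 4.89 dB
P_refl/P_inc = |Γ|² = 0.324

RL ≈ 4.89 dB; 32.4% of incident power reflected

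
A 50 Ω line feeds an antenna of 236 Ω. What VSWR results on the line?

VSWR ≈ 4.72

Γ = (236 − 50)/(236 + 50) = 0.65
VSWR = (1 + 0.65)/(1 − 0.65)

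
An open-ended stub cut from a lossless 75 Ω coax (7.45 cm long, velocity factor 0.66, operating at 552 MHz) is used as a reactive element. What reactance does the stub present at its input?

λ = v/f = 0.66·c / 552 MHz = 0.359 m
βl = 2π·l/λ = 2π × 0.208 = 74.8°
tan(βl) = 3.67
For an open-ended stub, Z_in = −jZ_0·cot(βl) = −jZ_0/tan(βl)

X_in ≈ -20.4 Ω (capacitive)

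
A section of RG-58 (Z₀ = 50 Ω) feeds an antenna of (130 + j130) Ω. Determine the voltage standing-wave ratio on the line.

Γ = (Z_L − Z_0)/(Z_L + Z_0) = (80 + j130)/(180 + j130)
|Γ| = 153/222 = 0.687
VSWR = (1 + |Γ|)/(1 − |Γ|) = 1.69/0.313

VSWR ≈ 5.4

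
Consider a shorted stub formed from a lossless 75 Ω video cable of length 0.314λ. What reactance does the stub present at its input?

βl = 2π × 0.314 = 113°
tan(βl) = -2.35
For a shorted stub, Z_in = jZ_0·tan(βl)

X_in ≈ -176 Ω (capacitive)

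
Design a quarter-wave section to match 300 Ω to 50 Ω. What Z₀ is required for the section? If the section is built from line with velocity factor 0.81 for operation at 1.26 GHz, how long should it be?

Z_qwt = √(Z_0·R_L) = √(50 × 300) = √15000
λ = 0.81·c/f = 0.193 m, so l = λ/4 = 0.0482 m

Z_qwt ≈ 122 Ω; length ≈ 4.82 cm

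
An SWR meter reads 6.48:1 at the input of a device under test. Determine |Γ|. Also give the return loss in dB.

|Γ| ≈ 0.733; return loss ≈ 2.7 dB

|Γ| = (S − 1)/(S + 1) = (6.48 − 1)/(6.48 + 1) = 5.48/7.48
RL = −20·log₁₀|Γ| = −20·log₁₀(0.733)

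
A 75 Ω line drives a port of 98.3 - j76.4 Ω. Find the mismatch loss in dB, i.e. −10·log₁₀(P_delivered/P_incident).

mismatch loss ≈ 0.851 dB

Γ = (23.3 − j76.4)/(173.3 − j76.4), |Γ| = 0.422
|Γ|² = 0.178, so P_del/P_inc = 1 − |Γ|² = 0.822
ML = −10·log₁₀(1 − |Γ|²)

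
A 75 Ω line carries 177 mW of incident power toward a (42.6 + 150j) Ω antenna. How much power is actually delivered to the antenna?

P_delivered ≈ 62.3 mW

|Γ| = |(-32.4 + j150)/(117.6 + j150)| = 0.805
|Γ|² = 0.648
P_refl = |Γ|²·P_inc = 115 mW, P_del = (1 − |Γ|²)·P_inc = 62.3 mW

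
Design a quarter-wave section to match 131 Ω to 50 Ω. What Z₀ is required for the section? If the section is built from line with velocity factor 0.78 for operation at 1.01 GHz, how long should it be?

Z_qwt ≈ 80.9 Ω; length ≈ 5.79 cm

Z_qwt = √(Z_0·R_L) = √(50 × 131) = √6550
λ = 0.78·c/f = 0.232 m, so l = λ/4 = 0.0579 m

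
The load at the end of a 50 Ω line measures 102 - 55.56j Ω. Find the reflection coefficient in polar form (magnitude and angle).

Γ = (Z_L − Z_0)/(Z_L + Z_0) = (52 − j55.56)/(152 − j55.56)
|Γ| = 76.1/162 = 0.47

Γ ≈ 0.47 ∠ -26.8°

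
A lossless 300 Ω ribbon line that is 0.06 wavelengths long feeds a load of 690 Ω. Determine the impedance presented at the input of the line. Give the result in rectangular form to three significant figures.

Z_in ≈ 436 − j279 Ω

βl = 2π × 0.06 = 21.6°
tan(βl) = tan(21.6°) = 0.396
Z_in = Z_0·(Z_L + jZ_0·tanβl)/(Z_0 + jZ_L·tanβl)
     = 300·(690 + j119)/(300 + j273)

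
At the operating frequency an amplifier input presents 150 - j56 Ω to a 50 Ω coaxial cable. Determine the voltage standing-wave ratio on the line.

Γ = (Z_L − Z_0)/(Z_L + Z_0) = (100 − j56)/(200 − j56)
|Γ| = 115/208 = 0.552
VSWR = (1 + |Γ|)/(1 − |Γ|) = 1.55/0.448

VSWR ≈ 3.46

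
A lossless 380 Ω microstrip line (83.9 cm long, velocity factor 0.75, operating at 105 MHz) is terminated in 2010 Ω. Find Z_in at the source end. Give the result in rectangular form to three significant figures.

Z_in ≈ 172 + j428 Ω

λ = v/f = 0.75·c / 105 MHz = 2.14 m
βl = 2π·l/λ = 2π × 0.392 = 141°
tan(βl) = tan(141°) = -0.811
Z_in = Z_0·(Z_L + jZ_0·tanβl)/(Z_0 + jZ_L·tanβl)
     = 380·(2010 − j308)/(380 − j1630)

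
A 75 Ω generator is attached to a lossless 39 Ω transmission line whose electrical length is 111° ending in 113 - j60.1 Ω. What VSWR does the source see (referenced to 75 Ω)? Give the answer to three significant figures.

VSWR ≈ 6.06

tan(βl) = -2.61
Z_in = Z_0·(Z_L + jZ_0·tanβl)/(Z_0 + jZ_L·tanβl) = 13.3 + j20.3 Ω
Γ_s = (Z_in − Z_s)/(Z_in + Z_s) = (-61.7 + j20.3)/(88.3 + j20.3), |Γ_s| = 0.717
VSWR = (1 + |Γ_s|)/(1 − |Γ_s|)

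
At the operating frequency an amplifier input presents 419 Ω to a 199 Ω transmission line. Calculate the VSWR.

VSWR ≈ 2.11

Γ = (419 − 199)/(419 + 199) = 0.356
VSWR = (1 + 0.356)/(1 − 0.356)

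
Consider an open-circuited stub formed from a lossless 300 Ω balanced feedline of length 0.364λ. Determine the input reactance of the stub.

βl = 2π × 0.364 = 131°
tan(βl) = -1.15
For an open-circuited stub, Z_in = −jZ_0·cot(βl) = −jZ_0/tan(βl)

X_in ≈ 261 Ω (inductive)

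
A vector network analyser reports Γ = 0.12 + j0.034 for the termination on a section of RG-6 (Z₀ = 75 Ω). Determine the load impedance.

Z_L ≈ 95.2 + j6.58 Ω

Z_L = Z_0·(1 + Γ)/(1 − Γ) = 75·(1.12 + j0.034)/(0.88 − j0.034)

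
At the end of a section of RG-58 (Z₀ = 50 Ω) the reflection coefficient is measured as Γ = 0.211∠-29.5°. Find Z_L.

Z_L = Z_0·(1 + Γ)/(1 − Γ) = 50·(1.18 − j0.104)/(0.816 + j0.104)

Z_L ≈ 70.5 − j15.3 Ω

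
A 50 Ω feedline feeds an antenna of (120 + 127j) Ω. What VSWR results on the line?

VSWR ≈ 5.32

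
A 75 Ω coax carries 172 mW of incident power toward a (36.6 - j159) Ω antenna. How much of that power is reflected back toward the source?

|Γ| = |(-38.4 − j159)/(111.6 − j159)| = 0.842
|Γ|² = 0.709
P_refl = |Γ|²·P_inc = 122 mW, P_del = (1 − |Γ|²)·P_inc = 50 mW

P_reflected ≈ 122 mW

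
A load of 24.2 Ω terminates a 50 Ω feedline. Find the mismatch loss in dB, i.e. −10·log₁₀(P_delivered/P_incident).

Γ = (24.2 − 50)/(24.2 + 50) = -0.348
|Γ|² = 0.121, so P_del/P_inc = 1 − |Γ|² = 0.879
ML = −10·log₁₀(1 − |Γ|²)

mismatch loss ≈ 0.56 dB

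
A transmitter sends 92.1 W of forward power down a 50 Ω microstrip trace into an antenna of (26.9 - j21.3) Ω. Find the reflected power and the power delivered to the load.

|Γ| = |(-23.1 − j21.3)/(76.9 − j21.3)| = 0.394
|Γ|² = 0.155
P_refl = |Γ|²·P_inc = 14.3 W, P_del = (1 − |Γ|²)·P_inc = 77.8 W

P_reflected ≈ 14.3 W; P_delivered ≈ 77.8 W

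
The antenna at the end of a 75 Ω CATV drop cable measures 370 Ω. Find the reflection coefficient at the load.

Γ = 0.663

Γ = (Z_L − Z_0)/(Z_L + Z_0) = (370 − 75)/(370 + 75) = 295/445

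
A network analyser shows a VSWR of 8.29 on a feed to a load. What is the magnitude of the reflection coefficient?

|Γ| = (S − 1)/(S + 1) = (8.29 − 1)/(8.29 + 1) = 7.29/9.29

|Γ| ≈ 0.785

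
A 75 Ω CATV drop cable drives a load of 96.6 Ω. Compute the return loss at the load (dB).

Γ = (96.6 − 75)/(96.6 + 75) = 0.126
RL = −20·log₁₀|Γ| = −20·log₁₀(0.126)

RL ≈ 18 dB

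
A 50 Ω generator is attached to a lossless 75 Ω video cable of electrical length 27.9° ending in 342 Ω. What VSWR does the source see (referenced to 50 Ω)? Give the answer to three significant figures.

tan(βl) = 0.529
Z_in = Z_0·(Z_L + jZ_0·tanβl)/(Z_0 + jZ_L·tanβl) = 64.1 − j115 Ω
Γ_s = (Z_in − Z_s)/(Z_in + Z_s) = (14.1 − j115)/(114 − j115), |Γ_s| = 0.715
VSWR = (1 + |Γ_s|)/(1 − |Γ_s|)

VSWR ≈ 6.03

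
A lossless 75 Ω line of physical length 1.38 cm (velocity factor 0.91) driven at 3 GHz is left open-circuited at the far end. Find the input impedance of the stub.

Z_in ≈ −j53.3 Ω

λ = v/f = 0.91·c / 3 GHz = 0.091 m
βl = 2π·l/λ = 2π × 0.152 = 54.6°
tan(βl) = 1.41
For an open-circuited stub, Z_in = −jZ_0·cot(βl) = −jZ_0/tan(βl)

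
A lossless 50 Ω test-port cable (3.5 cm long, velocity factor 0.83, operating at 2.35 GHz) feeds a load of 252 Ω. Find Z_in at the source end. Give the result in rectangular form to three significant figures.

λ = v/f = 0.83·c / 2.35 GHz = 0.106 m
βl = 2π·l/λ = 2π × 0.33 = 119°
tan(βl) = tan(119°) = -1.81
Z_in = Z_0·(Z_L + jZ_0·tanβl)/(Z_0 + jZ_L·tanβl)
     = 50·(252 − j90.5)/(50 − j456)

Z_in ≈ 12.8 + j26.2 Ω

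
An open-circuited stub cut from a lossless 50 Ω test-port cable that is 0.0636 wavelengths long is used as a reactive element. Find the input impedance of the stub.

βl = 2π × 0.0636 = 22.9°
tan(βl) = 0.422
For an open-circuited stub, Z_in = −jZ_0·cot(βl) = −jZ_0/tan(βl)

Z_in ≈ −j118 Ω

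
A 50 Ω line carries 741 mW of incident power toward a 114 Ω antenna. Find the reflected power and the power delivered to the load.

Γ = (114 − 50)/(114 + 50) = 0.39
|Γ|² = 0.152
P_refl = |Γ|²·P_inc = 113 mW, P_del = (1 − |Γ|²)·P_inc = 628 mW

P_reflected ≈ 113 mW; P_delivered ≈ 628 mW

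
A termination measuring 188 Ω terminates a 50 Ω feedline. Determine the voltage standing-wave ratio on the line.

VSWR ≈ 3.76

Γ = (188 − 50)/(188 + 50) = 0.58
VSWR = (1 + 0.58)/(1 − 0.58)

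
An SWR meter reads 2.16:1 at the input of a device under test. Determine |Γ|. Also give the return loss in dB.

|Γ| ≈ 0.367; return loss ≈ 8.7 dB

|Γ| = (S − 1)/(S + 1) = (2.16 − 1)/(2.16 + 1) = 1.16/3.16
RL = −20·log₁₀|Γ| = −20·log₁₀(0.367)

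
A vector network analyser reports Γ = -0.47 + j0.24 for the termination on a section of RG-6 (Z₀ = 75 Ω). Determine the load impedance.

Z_L ≈ 24.4 + j16.2 Ω

Z_L = Z_0·(1 + Γ)/(1 − Γ) = 75·(0.53 + j0.24)/(1.47 − j0.24)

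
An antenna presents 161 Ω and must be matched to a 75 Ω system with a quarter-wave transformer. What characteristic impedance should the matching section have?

Z_qwt ≈ 110 Ω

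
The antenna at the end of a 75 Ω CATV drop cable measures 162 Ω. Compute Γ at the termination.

Γ = 0.367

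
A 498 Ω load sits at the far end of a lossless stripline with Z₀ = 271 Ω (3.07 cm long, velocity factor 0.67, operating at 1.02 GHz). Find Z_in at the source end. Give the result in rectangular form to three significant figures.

λ = v/f = 0.67·c / 1.02 GHz = 0.197 m
βl = 2π·l/λ = 2π × 0.156 = 56.1°
tan(βl) = tan(56.1°) = 1.49
Z_in = Z_0·(Z_L + jZ_0·tanβl)/(Z_0 + jZ_L·tanβl)
     = 271·(498 + j403)/(271 + j741)

Z_in ≈ 189 − j113 Ω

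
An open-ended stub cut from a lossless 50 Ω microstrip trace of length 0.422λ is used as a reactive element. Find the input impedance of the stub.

Z_in ≈ +j93.7 Ω

βl = 2π × 0.422 = 152°
tan(βl) = -0.534
For an open-ended stub, Z_in = −jZ_0·cot(βl) = −jZ_0/tan(βl)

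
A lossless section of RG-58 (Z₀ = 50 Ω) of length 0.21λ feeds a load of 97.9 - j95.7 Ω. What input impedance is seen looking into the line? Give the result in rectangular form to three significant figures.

Z_in ≈ 12.2 + j0.7 Ω

βl = 2π × 0.21 = 75.6°
tan(βl) = tan(75.6°) = 3.89
Z_in = Z_0·(Z_L + jZ_0·tanβl)/(Z_0 + jZ_L·tanβl)
     = 50·(97.9 + j99)/(423 + j381)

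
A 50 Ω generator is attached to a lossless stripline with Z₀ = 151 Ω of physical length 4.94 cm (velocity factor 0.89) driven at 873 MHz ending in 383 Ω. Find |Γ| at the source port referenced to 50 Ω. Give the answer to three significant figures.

|Γ| ≈ 0.539

λ = v/f = 0.89·c / 873 MHz = 0.306 m
βl = 2π·l/λ = 2π × 0.162 = 58.1°
tan(βl) = 1.61
Z_in = Z_0·(Z_L + jZ_0·tanβl)/(Z_0 + jZ_L·tanβl) = 77.8 − j74.7 Ω
Γ_s = (Z_in − Z_s)/(Z_in + Z_s) = (27.8 − j74.7)/(128 − j74.7), |Γ_s| = 0.539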